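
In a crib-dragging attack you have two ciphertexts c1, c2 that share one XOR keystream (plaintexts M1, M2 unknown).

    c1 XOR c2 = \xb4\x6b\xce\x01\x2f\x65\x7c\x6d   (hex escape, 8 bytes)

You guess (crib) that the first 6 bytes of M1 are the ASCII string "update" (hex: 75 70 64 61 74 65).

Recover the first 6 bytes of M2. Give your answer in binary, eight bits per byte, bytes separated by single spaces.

11000001 00011011 10101010 01100000 01011011 00000000

Since c1 ⊕ c2 = M1 ⊕ M2, XORing with the guessed M1 bytes yields the corresponding M2 bytes: M2 = (c1 ⊕ c2) ⊕ M1.
byte 0: b4 ⊕ 75 = c1
byte 1: 6b ⊕ 70 = 1b
byte 2: ce ⊕ 64 = aa
byte 3: 01 ⊕ 61 = 60
byte 4: 2f ⊕ 74 = 5b
byte 5: 65 ⊕ 65 = 00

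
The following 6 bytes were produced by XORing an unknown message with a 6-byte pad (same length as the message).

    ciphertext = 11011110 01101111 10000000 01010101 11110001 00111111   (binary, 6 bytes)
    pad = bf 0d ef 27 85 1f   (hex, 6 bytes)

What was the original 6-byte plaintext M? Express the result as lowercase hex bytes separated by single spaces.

11011110 ^ 10111111 = 01100001
01101111 ^ 00001101 = 01100010
10000000 ^ 11101111 = 01101111
01010101 ^ 00100111 = 01110010
11110001 ^ 10000101 = 01110100
00111111 ^ 00011111 = 00100000

61 62 6f 72 74 20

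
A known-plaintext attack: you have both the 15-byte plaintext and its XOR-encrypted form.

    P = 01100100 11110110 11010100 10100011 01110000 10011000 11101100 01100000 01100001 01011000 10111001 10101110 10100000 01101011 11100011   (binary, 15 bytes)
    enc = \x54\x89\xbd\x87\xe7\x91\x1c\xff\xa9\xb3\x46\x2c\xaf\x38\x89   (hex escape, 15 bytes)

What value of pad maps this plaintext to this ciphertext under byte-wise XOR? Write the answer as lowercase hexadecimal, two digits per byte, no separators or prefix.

Since enc = P ⊕ pad, XORing both sides with P gives pad = P ⊕ enc.
64 xor 54 = 30
f6 xor 89 = 7f
d4 xor bd = 69
a3 xor 87 = 24
70 xor e7 = 97
98 xor 91 = 09
ec xor 1c = f0
60 xor ff = 9f
61 xor a9 = c8
58 xor b3 = eb
b9 xor 46 = ff
ae xor 2c = 82
a0 xor af = 0f
6b xor 38 = 53
e3 xor 89 = 6a

307f69249709f09fc8ebff820f536a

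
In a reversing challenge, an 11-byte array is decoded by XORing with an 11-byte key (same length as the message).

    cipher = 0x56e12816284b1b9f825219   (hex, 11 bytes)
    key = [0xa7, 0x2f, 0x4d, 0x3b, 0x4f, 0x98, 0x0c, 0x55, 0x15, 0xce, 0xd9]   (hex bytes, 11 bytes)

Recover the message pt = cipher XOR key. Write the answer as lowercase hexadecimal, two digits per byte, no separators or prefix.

f1ce652d67d317ca979cc0

 86 ^ 167 = 241
225 ^  47 = 206
 40 ^  77 = 101
 22 ^  59 =  45
 40 ^  79 = 103
 75 ^ 152 = 211
 27 ^  12 =  23
159 ^  85 = 202
130 ^  21 = 151
 82 ^ 206 = 156
 25 ^ 217 = 192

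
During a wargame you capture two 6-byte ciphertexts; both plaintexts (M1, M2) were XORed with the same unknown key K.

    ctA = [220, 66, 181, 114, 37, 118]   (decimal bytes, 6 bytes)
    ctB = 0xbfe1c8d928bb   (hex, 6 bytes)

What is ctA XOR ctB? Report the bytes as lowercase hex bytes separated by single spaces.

ctA ⊕ ctB = (M1 ⊕ K) ⊕ (M2 ⊕ K) = M1 ⊕ M2 — the shared key cancels under XOR.
11011100 ^ 10111111 = 01100011
01000010 ^ 11100001 = 10100011
10110101 ^ 11001000 = 01111101
01110010 ^ 11011001 = 10101011
00100101 ^ 00101000 = 00001101
01110110 ^ 10111011 = 11001101

63 a3 7d ab 0d cd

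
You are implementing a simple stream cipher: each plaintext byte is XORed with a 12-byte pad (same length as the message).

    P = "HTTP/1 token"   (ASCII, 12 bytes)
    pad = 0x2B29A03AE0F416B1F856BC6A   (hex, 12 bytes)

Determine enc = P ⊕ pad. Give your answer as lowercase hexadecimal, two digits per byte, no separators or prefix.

01001000 ^ 00101011 = 01100011
01010100 ^ 00101001 = 01111101
01010100 ^ 10100000 = 11110100
01010000 ^ 00111010 = 01101010
00101111 ^ 11100000 = 11001111
00110001 ^ 11110100 = 11000101
00100000 ^ 00010110 = 00110110
01110100 ^ 10110001 = 11000101
01101111 ^ 11111000 = 10010111
01101011 ^ 01010110 = 00111101
01100101 ^ 10111100 = 11011001
01101110 ^ 01101010 = 00000100

637df46acfc536c5973dd904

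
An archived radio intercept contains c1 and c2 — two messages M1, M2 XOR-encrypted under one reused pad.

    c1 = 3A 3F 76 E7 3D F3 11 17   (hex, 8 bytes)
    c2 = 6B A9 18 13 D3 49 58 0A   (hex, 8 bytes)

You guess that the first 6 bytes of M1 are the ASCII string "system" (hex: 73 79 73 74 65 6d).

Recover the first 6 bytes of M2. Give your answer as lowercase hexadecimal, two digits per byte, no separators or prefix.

22ef1d808bd7

First, c1 ⊕ c2 = (M1 ⊕ K) ⊕ (M2 ⊕ K) = M1 ⊕ M2, so the key drops out. Then M2 = (M1 ⊕ M2) ⊕ M1 over the first 6 bytes.
byte 0: (3a ^ 6b) ^ 73 = 51 ^ 73 = 22
byte 1: (3f ^ a9) ^ 79 = 96 ^ 79 = ef
byte 2: (76 ^ 18) ^ 73 = 6e ^ 73 = 1d
byte 3: (e7 ^ 13) ^ 74 = f4 ^ 74 = 80
byte 4: (3d ^ d3) ^ 65 = ee ^ 65 = 8b
byte 5: (f3 ^ 49) ^ 6d = ba ^ 6d = d7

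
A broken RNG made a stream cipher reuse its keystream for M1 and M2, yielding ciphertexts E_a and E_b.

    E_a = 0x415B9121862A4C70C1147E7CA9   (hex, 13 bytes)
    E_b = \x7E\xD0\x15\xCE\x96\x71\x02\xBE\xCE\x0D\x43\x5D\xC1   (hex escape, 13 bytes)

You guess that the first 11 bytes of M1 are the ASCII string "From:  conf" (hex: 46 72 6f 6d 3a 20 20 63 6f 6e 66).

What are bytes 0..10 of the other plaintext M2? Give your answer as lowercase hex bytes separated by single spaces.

79 f9 eb 82 2a 7b 6e ad 60 77 5b

First, E_a ⊕ E_b = (M1 ⊕ K) ⊕ (M2 ⊕ K) = M1 ⊕ M2, so the key drops out. Then M2 = (M1 ⊕ M2) ⊕ M1 over the first 11 bytes.
byte 0: (41 ⊕ 7e) ⊕ 46 = 3f ⊕ 46 = 79
byte 1: (5b ⊕ d0) ⊕ 72 = 8b ⊕ 72 = f9
byte 2: (91 ⊕ 15) ⊕ 6f = 84 ⊕ 6f = eb
byte 3: (21 ⊕ ce) ⊕ 6d = ef ⊕ 6d = 82
byte 4: (86 ⊕ 96) ⊕ 3a = 10 ⊕ 3a = 2a
byte 5: (2a ⊕ 71) ⊕ 20 = 5b ⊕ 20 = 7b
byte 6: (4c ⊕ 02) ⊕ 20 = 4e ⊕ 20 = 6e
byte 7: (70 ⊕ be) ⊕ 63 = ce ⊕ 63 = ad
byte 8: (c1 ⊕ ce) ⊕ 6f = 0f ⊕ 6f = 60
byte 9: (14 ⊕ 0d) ⊕ 6e = 19 ⊕ 6e = 77
byte 10: (7e ⊕ 43) ⊕ 66 = 3d ⊕ 66 = 5b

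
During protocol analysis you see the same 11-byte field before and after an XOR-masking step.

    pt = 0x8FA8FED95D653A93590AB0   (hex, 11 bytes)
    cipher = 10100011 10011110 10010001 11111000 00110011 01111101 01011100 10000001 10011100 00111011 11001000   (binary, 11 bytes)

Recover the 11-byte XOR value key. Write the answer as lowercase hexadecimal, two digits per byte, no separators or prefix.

2c366f216e186612c53178

Since cipher = pt ⊕ key, XORing both sides with pt gives key = pt ⊕ cipher.
10001111 ^ 10100011 = 00101100
10101000 ^ 10011110 = 00110110
11111110 ^ 10010001 = 01101111
11011001 ^ 11111000 = 00100001
01011101 ^ 00110011 = 01101110
01100101 ^ 01111101 = 00011000
00111010 ^ 01011100 = 01100110
10010011 ^ 10000001 = 00010010
01011001 ^ 10011100 = 11000101
00001010 ^ 00111011 = 00110001
10110000 ^ 11001000 = 01111000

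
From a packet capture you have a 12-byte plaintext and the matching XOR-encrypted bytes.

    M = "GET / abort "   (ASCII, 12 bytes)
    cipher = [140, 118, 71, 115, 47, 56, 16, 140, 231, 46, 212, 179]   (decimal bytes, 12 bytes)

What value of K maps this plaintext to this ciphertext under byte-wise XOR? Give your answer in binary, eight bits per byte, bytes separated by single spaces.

11001011 00110011 00010011 01010011 00000000 00011000 01110001 11101110 10001000 01011100 10100000 10010011

Since cipher = M ⊕ K, XORing both sides with M gives K = M ⊕ cipher.
byte 0:  71 XOR 140 = 203
byte 1:  69 XOR 118 =  51
byte 2:  84 XOR  71 =  19
byte 3:  32 XOR 115 =  83
byte 4:  47 XOR  47 =   0
byte 5:  32 XOR  56 =  24
byte 6:  97 XOR  16 = 113
byte 7:  98 XOR 140 = 238
byte 8: 111 XOR 231 = 136
byte 9: 114 XOR  46 =  92
byte 10: 116 XOR 212 = 160
byte 11:  32 XOR 179 = 147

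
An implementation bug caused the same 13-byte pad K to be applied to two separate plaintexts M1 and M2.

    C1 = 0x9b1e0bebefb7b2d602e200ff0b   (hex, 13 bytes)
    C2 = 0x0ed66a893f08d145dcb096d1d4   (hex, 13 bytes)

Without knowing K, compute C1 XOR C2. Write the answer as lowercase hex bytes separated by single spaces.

C1 ⊕ C2 = (M1 ⊕ K) ⊕ (M2 ⊕ K) = M1 ⊕ M2 — the shared key cancels under XOR.
byte 0: 9b XOR 0e = 95
byte 1: 1e XOR d6 = c8
byte 2: 0b XOR 6a = 61
byte 3: eb XOR 89 = 62
byte 4: ef XOR 3f = d0
byte 5: b7 XOR 08 = bf
byte 6: b2 XOR d1 = 63
byte 7: d6 XOR 45 = 93
byte 8: 02 XOR dc = de
byte 9: e2 XOR b0 = 52
byte 10: 00 XOR 96 = 96
byte 11: ff XOR d1 = 2e
byte 12: 0b XOR d4 = df

95 c8 61 62 d0 bf 63 93 de 52 96 2e df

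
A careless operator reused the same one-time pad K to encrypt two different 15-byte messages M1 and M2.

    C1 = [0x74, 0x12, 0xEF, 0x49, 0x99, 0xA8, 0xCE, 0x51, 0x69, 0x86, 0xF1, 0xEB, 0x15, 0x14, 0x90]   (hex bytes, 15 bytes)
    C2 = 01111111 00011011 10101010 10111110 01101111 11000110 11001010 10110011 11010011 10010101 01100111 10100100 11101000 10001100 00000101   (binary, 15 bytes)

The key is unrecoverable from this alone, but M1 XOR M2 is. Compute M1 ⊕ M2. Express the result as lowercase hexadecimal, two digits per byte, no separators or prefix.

C1 ⊕ C2 = (M1 ⊕ K) ⊕ (M2 ⊕ K) = M1 ⊕ M2 — the shared key cancels under XOR.
byte 0: 01110100 ^ 01111111 = 00001011
byte 1: 00010010 ^ 00011011 = 00001001
byte 2: 11101111 ^ 10101010 = 01000101
byte 3: 01001001 ^ 10111110 = 11110111
byte 4: 10011001 ^ 01101111 = 11110110
byte 5: 10101000 ^ 11000110 = 01101110
byte 6: 11001110 ^ 11001010 = 00000100
byte 7: 01010001 ^ 10110011 = 11100010
byte 8: 01101001 ^ 11010011 = 10111010
byte 9: 10000110 ^ 10010101 = 00010011
byte 10: 11110001 ^ 01100111 = 10010110
byte 11: 11101011 ^ 10100100 = 01001111
byte 12: 00010101 ^ 11101000 = 11111101
byte 13: 00010100 ^ 10001100 = 10011000
byte 14: 10010000 ^ 00000101 = 10010101

0b0945f7f66e04e2ba13964ffd9895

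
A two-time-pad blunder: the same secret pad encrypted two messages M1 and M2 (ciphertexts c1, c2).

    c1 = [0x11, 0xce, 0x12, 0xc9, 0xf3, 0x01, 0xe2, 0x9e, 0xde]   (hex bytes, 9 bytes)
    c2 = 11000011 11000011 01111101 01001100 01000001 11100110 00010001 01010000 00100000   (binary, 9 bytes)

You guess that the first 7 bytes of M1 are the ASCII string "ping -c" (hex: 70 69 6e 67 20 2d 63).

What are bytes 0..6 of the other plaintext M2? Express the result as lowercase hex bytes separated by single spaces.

First, c1 ⊕ c2 = (M1 ⊕ K) ⊕ (M2 ⊕ K) = M1 ⊕ M2, so the key drops out. Then M2 = (M1 ⊕ M2) ⊕ M1 over the first 7 bytes.
byte 0: (11 xor c3) xor 70 = d2 xor 70 = a2
byte 1: (ce xor c3) xor 69 = 0d xor 69 = 64
byte 2: (12 xor 7d) xor 6e = 6f xor 6e = 01
byte 3: (c9 xor 4c) xor 67 = 85 xor 67 = e2
byte 4: (f3 xor 41) xor 20 = b2 xor 20 = 92
byte 5: (01 xor e6) xor 2d = e7 xor 2d = ca
byte 6: (e2 xor 11) xor 63 = f3 xor 63 = 90

a2 64 01 e2 92 ca 90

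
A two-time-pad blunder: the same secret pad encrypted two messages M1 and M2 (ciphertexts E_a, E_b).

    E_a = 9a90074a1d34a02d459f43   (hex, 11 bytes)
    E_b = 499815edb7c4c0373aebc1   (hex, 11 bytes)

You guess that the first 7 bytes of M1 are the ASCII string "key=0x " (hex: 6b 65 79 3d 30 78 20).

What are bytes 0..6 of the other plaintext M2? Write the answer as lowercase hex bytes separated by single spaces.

First, E_a ⊕ E_b = (M1 ⊕ K) ⊕ (M2 ⊕ K) = M1 ⊕ M2, so the key drops out. Then M2 = (M1 ⊕ M2) ⊕ M1 over the first 7 bytes.
byte 0: (9a ^ 49) ^ 6b = d3 ^ 6b = b8
byte 1: (90 ^ 98) ^ 65 = 08 ^ 65 = 6d
byte 2: (07 ^ 15) ^ 79 = 12 ^ 79 = 6b
byte 3: (4a ^ ed) ^ 3d = a7 ^ 3d = 9a
byte 4: (1d ^ b7) ^ 30 = aa ^ 30 = 9a
byte 5: (34 ^ c4) ^ 78 = f0 ^ 78 = 88
byte 6: (a0 ^ c0) ^ 20 = 60 ^ 20 = 40

b8 6d 6b 9a 9a 88 40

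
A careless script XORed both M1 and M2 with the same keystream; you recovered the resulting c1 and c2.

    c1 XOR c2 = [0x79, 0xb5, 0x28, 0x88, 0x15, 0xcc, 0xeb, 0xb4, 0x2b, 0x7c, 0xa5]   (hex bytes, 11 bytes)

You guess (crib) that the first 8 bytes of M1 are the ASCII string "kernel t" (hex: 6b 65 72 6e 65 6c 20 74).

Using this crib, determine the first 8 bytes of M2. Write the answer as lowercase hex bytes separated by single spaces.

Since c1 ⊕ c2 = M1 ⊕ M2, XORing with the guessed M1 bytes yields the corresponding M2 bytes: M2 = (c1 ⊕ c2) ⊕ M1.
byte 0: 79 ^ 6b = 12
byte 1: b5 ^ 65 = d0
byte 2: 28 ^ 72 = 5a
byte 3: 88 ^ 6e = e6
byte 4: 15 ^ 65 = 70
byte 5: cc ^ 6c = a0
byte 6: eb ^ 20 = cb
byte 7: b4 ^ 74 = c0

12 d0 5a e6 70 a0 cb c0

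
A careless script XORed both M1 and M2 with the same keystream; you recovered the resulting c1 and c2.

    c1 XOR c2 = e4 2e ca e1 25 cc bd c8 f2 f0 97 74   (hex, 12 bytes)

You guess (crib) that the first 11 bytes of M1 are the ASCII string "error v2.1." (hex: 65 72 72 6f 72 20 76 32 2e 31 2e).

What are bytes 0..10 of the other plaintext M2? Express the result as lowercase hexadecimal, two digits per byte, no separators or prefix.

Since c1 ⊕ c2 = M1 ⊕ M2, XORing with the guessed M1 bytes yields the corresponding M2 bytes: M2 = (c1 ⊕ c2) ⊕ M1.
228 ^ 101 = 129
 46 ^ 114 =  92
202 ^ 114 = 184
225 ^ 111 = 142
 37 ^ 114 =  87
204 ^  32 = 236
189 ^ 118 = 203
200 ^  50 = 250
242 ^  46 = 220
240 ^  49 = 193
151 ^  46 = 185

815cb88e57eccbfadcc1b9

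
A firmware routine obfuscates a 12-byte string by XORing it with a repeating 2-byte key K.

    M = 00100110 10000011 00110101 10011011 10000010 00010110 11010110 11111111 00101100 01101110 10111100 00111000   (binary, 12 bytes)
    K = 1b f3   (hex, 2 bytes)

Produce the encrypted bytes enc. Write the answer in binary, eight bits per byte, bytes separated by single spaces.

00111101 01110000 00101110 01101000 10011001 11100101 11001101 00001100 00110111 10011101 10100111 11001011

The 2-byte key repeats, so the effective keystream is 1b f3 1b f3 1b f3 1b f3 1b f3 1b f3.
byte 0: 00100110 ⊕ 00011011 = 00111101
byte 1: 10000011 ⊕ 11110011 = 01110000
byte 2: 00110101 ⊕ 00011011 = 00101110
byte 3: 10011011 ⊕ 11110011 = 01101000
byte 4: 10000010 ⊕ 00011011 = 10011001
byte 5: 00010110 ⊕ 11110011 = 11100101
byte 6: 11010110 ⊕ 00011011 = 11001101
byte 7: 11111111 ⊕ 11110011 = 00001100
byte 8: 00101100 ⊕ 00011011 = 00110111
byte 9: 01101110 ⊕ 11110011 = 10011101
byte 10: 10111100 ⊕ 00011011 = 10100111
byte 11: 00111000 ⊕ 11110011 = 11001011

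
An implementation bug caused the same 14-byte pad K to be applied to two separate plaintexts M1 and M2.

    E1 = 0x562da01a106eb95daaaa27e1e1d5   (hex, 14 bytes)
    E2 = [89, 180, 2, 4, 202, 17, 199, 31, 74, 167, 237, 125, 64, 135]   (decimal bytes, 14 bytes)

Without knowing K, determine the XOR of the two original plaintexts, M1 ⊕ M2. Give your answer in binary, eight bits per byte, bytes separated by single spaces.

E1 ⊕ E2 = (M1 ⊕ K) ⊕ (M2 ⊕ K) = M1 ⊕ M2 — the shared key cancels under XOR.
byte 0: 01010110 XOR 01011001 = 00001111
byte 1: 00101101 XOR 10110100 = 10011001
byte 2: 10100000 XOR 00000010 = 10100010
byte 3: 00011010 XOR 00000100 = 00011110
byte 4: 00010000 XOR 11001010 = 11011010
byte 5: 01101110 XOR 00010001 = 01111111
byte 6: 10111001 XOR 11000111 = 01111110
byte 7: 01011101 XOR 00011111 = 01000010
byte 8: 10101010 XOR 01001010 = 11100000
byte 9: 10101010 XOR 10100111 = 00001101
byte 10: 00100111 XOR 11101101 = 11001010
byte 11: 11100001 XOR 01111101 = 10011100
byte 12: 11100001 XOR 01000000 = 10100001
byte 13: 11010101 XOR 10000111 = 01010010

00001111 10011001 10100010 00011110 11011010 01111111 01111110 01000010 11100000 00001101 11001010 10011100 10100001 01010010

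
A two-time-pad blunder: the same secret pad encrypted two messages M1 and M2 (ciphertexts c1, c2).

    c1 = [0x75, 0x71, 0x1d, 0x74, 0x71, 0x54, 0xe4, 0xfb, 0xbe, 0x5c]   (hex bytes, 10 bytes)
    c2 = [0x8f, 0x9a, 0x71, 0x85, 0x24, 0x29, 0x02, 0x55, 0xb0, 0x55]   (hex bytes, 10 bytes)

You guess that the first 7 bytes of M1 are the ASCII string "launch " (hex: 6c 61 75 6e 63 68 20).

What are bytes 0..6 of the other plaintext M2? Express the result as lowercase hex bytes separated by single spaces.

96 8a 19 9f 36 15 c6

First, c1 ⊕ c2 = (M1 ⊕ K) ⊕ (M2 ⊕ K) = M1 ⊕ M2, so the key drops out. Then M2 = (M1 ⊕ M2) ⊕ M1 over the first 7 bytes.
byte 0: (75 ^ 8f) ^ 6c = fa ^ 6c = 96
byte 1: (71 ^ 9a) ^ 61 = eb ^ 61 = 8a
byte 2: (1d ^ 71) ^ 75 = 6c ^ 75 = 19
byte 3: (74 ^ 85) ^ 6e = f1 ^ 6e = 9f
byte 4: (71 ^ 24) ^ 63 = 55 ^ 63 = 36
byte 5: (54 ^ 29) ^ 68 = 7d ^ 68 = 15
byte 6: (e4 ^ 02) ^ 20 = e6 ^ 20 = c6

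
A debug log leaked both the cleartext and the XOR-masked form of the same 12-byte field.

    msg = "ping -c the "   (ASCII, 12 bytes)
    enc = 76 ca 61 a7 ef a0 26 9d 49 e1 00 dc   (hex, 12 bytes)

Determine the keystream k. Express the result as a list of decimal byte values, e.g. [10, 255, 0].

[6, 163, 15, 192, 207, 141, 69, 189, 61, 137, 101, 252]

Since enc = msg ⊕ k, XORing both sides with msg gives k = msg ⊕ enc.
70 ⊕ 76 = 06
69 ⊕ ca = a3
6e ⊕ 61 = 0f
67 ⊕ a7 = c0
20 ⊕ ef = cf
2d ⊕ a0 = 8d
63 ⊕ 26 = 45
20 ⊕ 9d = bd
74 ⊕ 49 = 3d
68 ⊕ e1 = 89
65 ⊕ 00 = 65
20 ⊕ dc = fc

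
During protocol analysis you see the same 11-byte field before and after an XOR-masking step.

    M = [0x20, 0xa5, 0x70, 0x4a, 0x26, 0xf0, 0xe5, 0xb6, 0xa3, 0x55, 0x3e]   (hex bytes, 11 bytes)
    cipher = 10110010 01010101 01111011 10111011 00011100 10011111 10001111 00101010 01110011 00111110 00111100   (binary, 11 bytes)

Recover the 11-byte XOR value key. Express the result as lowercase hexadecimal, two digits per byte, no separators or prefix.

92f00bf13a6f6a9cd06b02

Since cipher = M ⊕ key, XORing both sides with M gives key = M ⊕ cipher.
byte 0:  32 xor 178 = 146
byte 1: 165 xor  85 = 240
byte 2: 112 xor 123 =  11
byte 3:  74 xor 187 = 241
byte 4:  38 xor  28 =  58
byte 5: 240 xor 159 = 111
byte 6: 229 xor 143 = 106
byte 7: 182 xor  42 = 156
byte 8: 163 xor 115 = 208
byte 9:  85 xor  62 = 107
byte 10:  62 xor  60 =   2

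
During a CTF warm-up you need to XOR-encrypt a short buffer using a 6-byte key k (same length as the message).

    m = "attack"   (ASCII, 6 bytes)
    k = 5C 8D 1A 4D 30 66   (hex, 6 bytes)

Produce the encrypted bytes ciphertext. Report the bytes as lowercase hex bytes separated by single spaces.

61 xor 5c = 3d
74 xor 8d = f9
74 xor 1a = 6e
61 xor 4d = 2c
63 xor 30 = 53
6b xor 66 = 0d

3d f9 6e 2c 53 0d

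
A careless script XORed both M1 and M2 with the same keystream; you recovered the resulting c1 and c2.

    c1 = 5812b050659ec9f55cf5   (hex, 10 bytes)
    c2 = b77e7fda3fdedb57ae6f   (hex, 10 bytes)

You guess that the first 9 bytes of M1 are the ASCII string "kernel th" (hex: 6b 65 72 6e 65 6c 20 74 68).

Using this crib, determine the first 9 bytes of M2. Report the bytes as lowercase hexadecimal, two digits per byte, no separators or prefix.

First, c1 ⊕ c2 = (M1 ⊕ K) ⊕ (M2 ⊕ K) = M1 ⊕ M2, so the key drops out. Then M2 = (M1 ⊕ M2) ⊕ M1 over the first 9 bytes.
byte 0: (58 xor b7) xor 6b = ef xor 6b = 84
byte 1: (12 xor 7e) xor 65 = 6c xor 65 = 09
byte 2: (b0 xor 7f) xor 72 = cf xor 72 = bd
byte 3: (50 xor da) xor 6e = 8a xor 6e = e4
byte 4: (65 xor 3f) xor 65 = 5a xor 65 = 3f
byte 5: (9e xor de) xor 6c = 40 xor 6c = 2c
byte 6: (c9 xor db) xor 20 = 12 xor 20 = 32
byte 7: (f5 xor 57) xor 74 = a2 xor 74 = d6
byte 8: (5c xor ae) xor 68 = f2 xor 68 = 9a

8409bde43f2c32d69a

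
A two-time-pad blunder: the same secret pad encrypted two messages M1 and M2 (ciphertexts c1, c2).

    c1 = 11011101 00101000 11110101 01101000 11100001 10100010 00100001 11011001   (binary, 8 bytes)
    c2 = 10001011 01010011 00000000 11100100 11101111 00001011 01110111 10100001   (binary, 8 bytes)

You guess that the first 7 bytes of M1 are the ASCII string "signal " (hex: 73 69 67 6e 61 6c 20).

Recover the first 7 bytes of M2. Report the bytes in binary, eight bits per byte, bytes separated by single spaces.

First, c1 ⊕ c2 = (M1 ⊕ K) ⊕ (M2 ⊕ K) = M1 ⊕ M2, so the key drops out. Then M2 = (M1 ⊕ M2) ⊕ M1 over the first 7 bytes.
byte 0: (dd xor 8b) xor 73 = 56 xor 73 = 25
byte 1: (28 xor 53) xor 69 = 7b xor 69 = 12
byte 2: (f5 xor 00) xor 67 = f5 xor 67 = 92
byte 3: (68 xor e4) xor 6e = 8c xor 6e = e2
byte 4: (e1 xor ef) xor 61 = 0e xor 61 = 6f
byte 5: (a2 xor 0b) xor 6c = a9 xor 6c = c5
byte 6: (21 xor 77) xor 20 = 56 xor 20 = 76

00100101 00010010 10010010 11100010 01101111 11000101 01110110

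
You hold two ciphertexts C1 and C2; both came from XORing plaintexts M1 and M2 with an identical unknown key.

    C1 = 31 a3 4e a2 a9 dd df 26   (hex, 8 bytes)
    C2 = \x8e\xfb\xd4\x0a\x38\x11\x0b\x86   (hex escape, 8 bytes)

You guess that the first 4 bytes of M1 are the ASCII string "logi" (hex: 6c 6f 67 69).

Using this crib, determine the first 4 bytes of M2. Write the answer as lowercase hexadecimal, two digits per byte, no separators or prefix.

d337fdc1

First, C1 ⊕ C2 = (M1 ⊕ K) ⊕ (M2 ⊕ K) = M1 ⊕ M2, so the key drops out. Then M2 = (M1 ⊕ M2) ⊕ M1 over the first 4 bytes.
byte 0: (31 xor 8e) xor 6c = bf xor 6c = d3
byte 1: (a3 xor fb) xor 6f = 58 xor 6f = 37
byte 2: (4e xor d4) xor 67 = 9a xor 67 = fd
byte 3: (a2 xor 0a) xor 69 = a8 xor 69 = c1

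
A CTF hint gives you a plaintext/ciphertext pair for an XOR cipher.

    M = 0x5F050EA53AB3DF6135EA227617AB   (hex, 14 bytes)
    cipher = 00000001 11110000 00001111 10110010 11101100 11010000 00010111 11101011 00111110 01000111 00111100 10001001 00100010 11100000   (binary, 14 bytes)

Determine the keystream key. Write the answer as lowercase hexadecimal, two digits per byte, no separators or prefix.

Since cipher = M ⊕ key, XORing both sides with M gives key = M ⊕ cipher.
 95 xor   1 =  94
  5 xor 240 = 245
 14 xor  15 =   1
165 xor 178 =  23
 58 xor 236 = 214
179 xor 208 =  99
223 xor  23 = 200
 97 xor 235 = 138
 53 xor  62 =  11
234 xor  71 = 173
 34 xor  60 =  30
118 xor 137 = 255
 23 xor  34 =  53
171 xor 224 =  75

5ef50117d663c88a0bad1eff354b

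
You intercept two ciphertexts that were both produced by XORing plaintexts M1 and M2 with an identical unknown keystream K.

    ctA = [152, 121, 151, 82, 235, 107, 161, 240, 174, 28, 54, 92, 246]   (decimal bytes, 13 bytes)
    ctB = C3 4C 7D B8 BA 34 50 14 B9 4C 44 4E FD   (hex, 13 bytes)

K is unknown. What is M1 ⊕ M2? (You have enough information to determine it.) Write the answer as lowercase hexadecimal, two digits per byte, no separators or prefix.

ctA ⊕ ctB = (M1 ⊕ K) ⊕ (M2 ⊕ K) = M1 ⊕ M2 — the shared key cancels under XOR.
10011000 ⊕ 11000011 = 01011011
01111001 ⊕ 01001100 = 00110101
10010111 ⊕ 01111101 = 11101010
01010010 ⊕ 10111000 = 11101010
11101011 ⊕ 10111010 = 01010001
01101011 ⊕ 00110100 = 01011111
10100001 ⊕ 01010000 = 11110001
11110000 ⊕ 00010100 = 11100100
10101110 ⊕ 10111001 = 00010111
00011100 ⊕ 01001100 = 01010000
00110110 ⊕ 01000100 = 01110010
01011100 ⊕ 01001110 = 00010010
11110110 ⊕ 11111101 = 00001011

5b35eaea515ff1e4175072120b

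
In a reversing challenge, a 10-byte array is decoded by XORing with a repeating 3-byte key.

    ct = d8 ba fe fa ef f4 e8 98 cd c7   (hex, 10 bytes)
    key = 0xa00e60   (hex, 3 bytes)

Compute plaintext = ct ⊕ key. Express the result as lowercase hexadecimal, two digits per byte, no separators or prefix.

78b49e5ae1944896ad67

The 3-byte key repeats, so the effective keystream is a0 0e 60 a0 0e 60 a0 0e 60 a0.
byte 0: d8 ⊕ a0 = 78
byte 1: ba ⊕ 0e = b4
byte 2: fe ⊕ 60 = 9e
byte 3: fa ⊕ a0 = 5a
byte 4: ef ⊕ 0e = e1
byte 5: f4 ⊕ 60 = 94
byte 6: e8 ⊕ a0 = 48
byte 7: 98 ⊕ 0e = 96
byte 8: cd ⊕ 60 = ad
byte 9: c7 ⊕ a0 = 67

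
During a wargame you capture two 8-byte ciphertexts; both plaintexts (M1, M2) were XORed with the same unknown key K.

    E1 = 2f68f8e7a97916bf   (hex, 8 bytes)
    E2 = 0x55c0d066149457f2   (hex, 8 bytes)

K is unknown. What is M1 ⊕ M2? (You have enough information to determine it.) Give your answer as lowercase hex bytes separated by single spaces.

E1 ⊕ E2 = (M1 ⊕ K) ⊕ (M2 ⊕ K) = M1 ⊕ M2 — the shared key cancels under XOR.
2f XOR 55 = 7a
68 XOR c0 = a8
f8 XOR d0 = 28
e7 XOR 66 = 81
a9 XOR 14 = bd
79 XOR 94 = ed
16 XOR 57 = 41
bf XOR f2 = 4d

7a a8 28 81 bd ed 41 4d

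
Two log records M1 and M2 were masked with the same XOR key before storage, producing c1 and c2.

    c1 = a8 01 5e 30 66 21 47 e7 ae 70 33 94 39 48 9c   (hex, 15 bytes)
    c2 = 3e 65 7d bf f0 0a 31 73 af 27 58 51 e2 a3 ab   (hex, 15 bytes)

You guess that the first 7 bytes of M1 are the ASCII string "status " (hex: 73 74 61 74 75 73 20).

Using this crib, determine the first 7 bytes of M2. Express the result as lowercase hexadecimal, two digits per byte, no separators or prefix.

First, c1 ⊕ c2 = (M1 ⊕ K) ⊕ (M2 ⊕ K) = M1 ⊕ M2, so the key drops out. Then M2 = (M1 ⊕ M2) ⊕ M1 over the first 7 bytes.
byte 0: (a8 XOR 3e) XOR 73 = 96 XOR 73 = e5
byte 1: (01 XOR 65) XOR 74 = 64 XOR 74 = 10
byte 2: (5e XOR 7d) XOR 61 = 23 XOR 61 = 42
byte 3: (30 XOR bf) XOR 74 = 8f XOR 74 = fb
byte 4: (66 XOR f0) XOR 75 = 96 XOR 75 = e3
byte 5: (21 XOR 0a) XOR 73 = 2b XOR 73 = 58
byte 6: (47 XOR 31) XOR 20 = 76 XOR 20 = 56

e51042fbe35856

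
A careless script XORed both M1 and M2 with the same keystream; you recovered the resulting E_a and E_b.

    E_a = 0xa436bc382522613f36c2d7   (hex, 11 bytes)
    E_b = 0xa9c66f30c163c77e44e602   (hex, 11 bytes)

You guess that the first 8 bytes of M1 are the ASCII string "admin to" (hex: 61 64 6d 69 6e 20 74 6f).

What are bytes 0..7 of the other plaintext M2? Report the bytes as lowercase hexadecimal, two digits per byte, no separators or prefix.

First, E_a ⊕ E_b = (M1 ⊕ K) ⊕ (M2 ⊕ K) = M1 ⊕ M2, so the key drops out. Then M2 = (M1 ⊕ M2) ⊕ M1 over the first 8 bytes.
byte 0: (a4 ⊕ a9) ⊕ 61 = 0d ⊕ 61 = 6c
byte 1: (36 ⊕ c6) ⊕ 64 = f0 ⊕ 64 = 94
byte 2: (bc ⊕ 6f) ⊕ 6d = d3 ⊕ 6d = be
byte 3: (38 ⊕ 30) ⊕ 69 = 08 ⊕ 69 = 61
byte 4: (25 ⊕ c1) ⊕ 6e = e4 ⊕ 6e = 8a
byte 5: (22 ⊕ 63) ⊕ 20 = 41 ⊕ 20 = 61
byte 6: (61 ⊕ c7) ⊕ 74 = a6 ⊕ 74 = d2
byte 7: (3f ⊕ 7e) ⊕ 6f = 41 ⊕ 6f = 2e

6c94be618a61d22e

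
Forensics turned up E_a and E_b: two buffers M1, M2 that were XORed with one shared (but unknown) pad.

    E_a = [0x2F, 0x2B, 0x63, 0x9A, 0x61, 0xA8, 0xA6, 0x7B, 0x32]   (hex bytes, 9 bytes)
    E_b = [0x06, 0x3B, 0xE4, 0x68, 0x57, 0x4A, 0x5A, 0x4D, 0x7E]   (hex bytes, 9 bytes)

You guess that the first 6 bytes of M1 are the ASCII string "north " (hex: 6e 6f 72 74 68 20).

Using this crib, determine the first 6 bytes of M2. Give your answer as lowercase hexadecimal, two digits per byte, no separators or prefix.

First, E_a ⊕ E_b = (M1 ⊕ K) ⊕ (M2 ⊕ K) = M1 ⊕ M2, so the key drops out. Then M2 = (M1 ⊕ M2) ⊕ M1 over the first 6 bytes.
byte 0: (2f ^ 06) ^ 6e = 29 ^ 6e = 47
byte 1: (2b ^ 3b) ^ 6f = 10 ^ 6f = 7f
byte 2: (63 ^ e4) ^ 72 = 87 ^ 72 = f5
byte 3: (9a ^ 68) ^ 74 = f2 ^ 74 = 86
byte 4: (61 ^ 57) ^ 68 = 36 ^ 68 = 5e
byte 5: (a8 ^ 4a) ^ 20 = e2 ^ 20 = c2

477ff5865ec2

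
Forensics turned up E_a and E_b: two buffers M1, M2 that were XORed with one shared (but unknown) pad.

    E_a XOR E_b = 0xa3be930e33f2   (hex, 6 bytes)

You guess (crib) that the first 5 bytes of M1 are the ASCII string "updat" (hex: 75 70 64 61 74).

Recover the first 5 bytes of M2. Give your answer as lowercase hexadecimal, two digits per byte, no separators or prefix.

Since E_a ⊕ E_b = M1 ⊕ M2, XORing with the guessed M1 bytes yields the corresponding M2 bytes: M2 = (E_a ⊕ E_b) ⊕ M1.
10100011 ^ 01110101 = 11010110
10111110 ^ 01110000 = 11001110
10010011 ^ 01100100 = 11110111
00001110 ^ 01100001 = 01101111
00110011 ^ 01110100 = 01000111

d6cef76f47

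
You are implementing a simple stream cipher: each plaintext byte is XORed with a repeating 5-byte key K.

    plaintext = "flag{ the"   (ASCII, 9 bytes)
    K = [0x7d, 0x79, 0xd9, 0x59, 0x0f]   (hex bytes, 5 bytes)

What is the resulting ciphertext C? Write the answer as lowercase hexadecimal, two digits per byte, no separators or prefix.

1b15b83e745d0db13c

The 5-byte key repeats, so the effective keystream is 7d 79 d9 59 0f 7d 79 d9 59.
byte 0: 102 xor 125 =  27
byte 1: 108 xor 121 =  21
byte 2:  97 xor 217 = 184
byte 3: 103 xor  89 =  62
byte 4: 123 xor  15 = 116
byte 5:  32 xor 125 =  93
byte 6: 116 xor 121 =  13
byte 7: 104 xor 217 = 177
byte 8: 101 xor  89 =  60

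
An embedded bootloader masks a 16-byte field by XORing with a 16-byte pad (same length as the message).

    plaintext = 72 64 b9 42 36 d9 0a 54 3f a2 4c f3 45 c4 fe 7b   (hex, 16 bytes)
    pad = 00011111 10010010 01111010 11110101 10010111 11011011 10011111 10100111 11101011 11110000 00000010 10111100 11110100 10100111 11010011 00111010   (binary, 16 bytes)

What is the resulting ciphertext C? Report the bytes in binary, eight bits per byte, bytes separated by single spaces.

byte 0: 72 xor 1f = 6d
byte 1: 64 xor 92 = f6
byte 2: b9 xor 7a = c3
byte 3: 42 xor f5 = b7
byte 4: 36 xor 97 = a1
byte 5: d9 xor db = 02
byte 6: 0a xor 9f = 95
byte 7: 54 xor a7 = f3
byte 8: 3f xor eb = d4
byte 9: a2 xor f0 = 52
byte 10: 4c xor 02 = 4e
byte 11: f3 xor bc = 4f
byte 12: 45 xor f4 = b1
byte 13: c4 xor a7 = 63
byte 14: fe xor d3 = 2d
byte 15: 7b xor 3a = 41

01101101 11110110 11000011 10110111 10100001 00000010 10010101 11110011 11010100 01010010 01001110 01001111 10110001 01100011 00101101 01000001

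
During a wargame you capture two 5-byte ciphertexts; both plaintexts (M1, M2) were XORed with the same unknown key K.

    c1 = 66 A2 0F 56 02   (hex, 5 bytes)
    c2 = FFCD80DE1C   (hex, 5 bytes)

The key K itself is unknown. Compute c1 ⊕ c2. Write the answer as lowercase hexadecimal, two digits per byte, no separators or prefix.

c1 ⊕ c2 = (M1 ⊕ K) ⊕ (M2 ⊕ K) = M1 ⊕ M2 — the shared key cancels under XOR.
byte 0: 66 XOR ff = 99
byte 1: a2 XOR cd = 6f
byte 2: 0f XOR 80 = 8f
byte 3: 56 XOR de = 88
byte 4: 02 XOR 1c = 1e

996f8f881e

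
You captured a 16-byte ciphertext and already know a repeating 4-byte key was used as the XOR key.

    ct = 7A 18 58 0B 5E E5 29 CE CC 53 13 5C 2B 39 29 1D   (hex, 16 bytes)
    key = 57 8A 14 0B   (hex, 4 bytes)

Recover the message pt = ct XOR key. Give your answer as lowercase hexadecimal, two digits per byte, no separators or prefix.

2d924c00096f3dc59bd907577cb33d16

The 4-byte key repeats, so the effective keystream is 57 8a 14 0b 57 8a 14 0b 57 8a 14 0b 57 8a 14 0b.
byte 0: 01111010 XOR 01010111 = 00101101
byte 1: 00011000 XOR 10001010 = 10010010
byte 2: 01011000 XOR 00010100 = 01001100
byte 3: 00001011 XOR 00001011 = 00000000
byte 4: 01011110 XOR 01010111 = 00001001
byte 5: 11100101 XOR 10001010 = 01101111
byte 6: 00101001 XOR 00010100 = 00111101
byte 7: 11001110 XOR 00001011 = 11000101
byte 8: 11001100 XOR 01010111 = 10011011
byte 9: 01010011 XOR 10001010 = 11011001
byte 10: 00010011 XOR 00010100 = 00000111
byte 11: 01011100 XOR 00001011 = 01010111
byte 12: 00101011 XOR 01010111 = 01111100
byte 13: 00111001 XOR 10001010 = 10110011
byte 14: 00101001 XOR 00010100 = 00111101
byte 15: 00011101 XOR 00001011 = 00010110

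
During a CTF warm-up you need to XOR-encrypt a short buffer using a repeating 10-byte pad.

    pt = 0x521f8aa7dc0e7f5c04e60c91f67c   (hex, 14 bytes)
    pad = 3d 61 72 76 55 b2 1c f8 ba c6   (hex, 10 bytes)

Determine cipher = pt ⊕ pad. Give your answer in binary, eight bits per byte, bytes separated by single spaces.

The 10-byte key repeats, so the effective keystream is 3d 61 72 76 55 b2 1c f8 ba c6 3d 61 72 76.
byte 0: 52 ⊕ 3d = 6f
byte 1: 1f ⊕ 61 = 7e
byte 2: 8a ⊕ 72 = f8
byte 3: a7 ⊕ 76 = d1
byte 4: dc ⊕ 55 = 89
byte 5: 0e ⊕ b2 = bc
byte 6: 7f ⊕ 1c = 63
byte 7: 5c ⊕ f8 = a4
byte 8: 04 ⊕ ba = be
byte 9: e6 ⊕ c6 = 20
byte 10: 0c ⊕ 3d = 31
byte 11: 91 ⊕ 61 = f0
byte 12: f6 ⊕ 72 = 84
byte 13: 7c ⊕ 76 = 0a

01101111 01111110 11111000 11010001 10001001 10111100 01100011 10100100 10111110 00100000 00110001 11110000 10000100 00001010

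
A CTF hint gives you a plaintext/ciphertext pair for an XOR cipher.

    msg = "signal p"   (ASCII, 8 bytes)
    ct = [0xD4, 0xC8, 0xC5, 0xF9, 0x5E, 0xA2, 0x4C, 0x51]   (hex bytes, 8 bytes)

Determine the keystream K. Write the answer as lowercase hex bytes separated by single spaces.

a7 a1 a2 97 3f ce 6c 21

Since ct = msg ⊕ K, XORing both sides with msg gives K = msg ⊕ ct.
byte 0: 73 ^ d4 = a7
byte 1: 69 ^ c8 = a1
byte 2: 67 ^ c5 = a2
byte 3: 6e ^ f9 = 97
byte 4: 61 ^ 5e = 3f
byte 5: 6c ^ a2 = ce
byte 6: 20 ^ 4c = 6c
byte 7: 70 ^ 51 = 21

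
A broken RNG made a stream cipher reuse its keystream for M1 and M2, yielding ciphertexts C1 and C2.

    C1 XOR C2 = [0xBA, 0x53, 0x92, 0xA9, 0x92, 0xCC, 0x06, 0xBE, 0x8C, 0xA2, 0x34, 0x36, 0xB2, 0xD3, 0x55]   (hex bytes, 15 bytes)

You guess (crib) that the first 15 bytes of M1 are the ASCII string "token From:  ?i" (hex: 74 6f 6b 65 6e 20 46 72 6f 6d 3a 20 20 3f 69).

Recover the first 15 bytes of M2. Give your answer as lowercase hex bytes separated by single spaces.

Since C1 ⊕ C2 = M1 ⊕ M2, XORing with the guessed M1 bytes yields the corresponding M2 bytes: M2 = (C1 ⊕ C2) ⊕ M1.
byte 0: 186 xor 116 = 206
byte 1:  83 xor 111 =  60
byte 2: 146 xor 107 = 249
byte 3: 169 xor 101 = 204
byte 4: 146 xor 110 = 252
byte 5: 204 xor  32 = 236
byte 6:   6 xor  70 =  64
byte 7: 190 xor 114 = 204
byte 8: 140 xor 111 = 227
byte 9: 162 xor 109 = 207
byte 10:  52 xor  58 =  14
byte 11:  54 xor  32 =  22
byte 12: 178 xor  32 = 146
byte 13: 211 xor  63 = 236
byte 14:  85 xor 105 =  60

ce 3c f9 cc fc ec 40 cc e3 cf 0e 16 92 ec 3c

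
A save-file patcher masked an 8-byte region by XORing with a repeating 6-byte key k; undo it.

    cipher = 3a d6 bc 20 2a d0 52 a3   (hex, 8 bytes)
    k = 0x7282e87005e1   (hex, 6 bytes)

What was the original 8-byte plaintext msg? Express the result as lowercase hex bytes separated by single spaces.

The 6-byte key repeats, so the effective keystream is 72 82 e8 70 05 e1 72 82.
byte 0: 3a xor 72 = 48
byte 1: d6 xor 82 = 54
byte 2: bc xor e8 = 54
byte 3: 20 xor 70 = 50
byte 4: 2a xor 05 = 2f
byte 5: d0 xor e1 = 31
byte 6: 52 xor 72 = 20
byte 7: a3 xor 82 = 21

48 54 54 50 2f 31 20 21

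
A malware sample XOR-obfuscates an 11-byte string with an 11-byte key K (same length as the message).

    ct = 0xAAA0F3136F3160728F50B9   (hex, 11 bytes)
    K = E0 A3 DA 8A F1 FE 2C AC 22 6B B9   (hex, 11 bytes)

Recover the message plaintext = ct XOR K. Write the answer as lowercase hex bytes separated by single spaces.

4a 03 29 99 9e cf 4c de ad 3b 00

XOR is its own inverse, so applying the key byte-wise gives the result directly.
byte 0: aa XOR e0 = 4a
byte 1: a0 XOR a3 = 03
byte 2: f3 XOR da = 29
byte 3: 13 XOR 8a = 99
byte 4: 6f XOR f1 = 9e
byte 5: 31 XOR fe = cf
byte 6: 60 XOR 2c = 4c
byte 7: 72 XOR ac = de
byte 8: 8f XOR 22 = ad
byte 9: 50 XOR 6b = 3b
byte 10: b9 XOR b9 = 00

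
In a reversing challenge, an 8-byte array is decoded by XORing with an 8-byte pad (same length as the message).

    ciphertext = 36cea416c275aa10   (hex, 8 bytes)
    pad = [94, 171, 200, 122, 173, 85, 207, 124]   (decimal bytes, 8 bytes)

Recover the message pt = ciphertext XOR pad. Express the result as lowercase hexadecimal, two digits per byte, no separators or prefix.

36 xor 5e = 68
ce xor ab = 65
a4 xor c8 = 6c
16 xor 7a = 6c
c2 xor ad = 6f
75 xor 55 = 20
aa xor cf = 65
10 xor 7c = 6c

68656c6c6f20656c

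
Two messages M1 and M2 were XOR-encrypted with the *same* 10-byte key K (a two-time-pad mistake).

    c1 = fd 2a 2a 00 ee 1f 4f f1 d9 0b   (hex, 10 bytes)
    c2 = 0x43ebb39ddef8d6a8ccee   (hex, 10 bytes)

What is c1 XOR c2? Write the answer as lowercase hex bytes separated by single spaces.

be c1 99 9d 30 e7 99 59 15 e5

c1 ⊕ c2 = (M1 ⊕ K) ⊕ (M2 ⊕ K) = M1 ⊕ M2 — the shared key cancels under XOR.
253 xor  67 = 190
 42 xor 235 = 193
 42 xor 179 = 153
  0 xor 157 = 157
238 xor 222 =  48
 31 xor 248 = 231
 79 xor 214 = 153
241 xor 168 =  89
217 xor 204 =  21
 11 xor 238 = 229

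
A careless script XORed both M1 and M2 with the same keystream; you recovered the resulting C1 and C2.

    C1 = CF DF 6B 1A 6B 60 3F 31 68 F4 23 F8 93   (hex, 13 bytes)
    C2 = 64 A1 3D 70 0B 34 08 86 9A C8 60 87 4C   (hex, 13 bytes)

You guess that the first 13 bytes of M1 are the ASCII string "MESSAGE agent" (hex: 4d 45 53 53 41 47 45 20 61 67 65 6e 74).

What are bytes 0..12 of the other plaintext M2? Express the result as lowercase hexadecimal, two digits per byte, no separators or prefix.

First, C1 ⊕ C2 = (M1 ⊕ K) ⊕ (M2 ⊕ K) = M1 ⊕ M2, so the key drops out. Then M2 = (M1 ⊕ M2) ⊕ M1 over the first 13 bytes.
byte 0: (cf ^ 64) ^ 4d = ab ^ 4d = e6
byte 1: (df ^ a1) ^ 45 = 7e ^ 45 = 3b
byte 2: (6b ^ 3d) ^ 53 = 56 ^ 53 = 05
byte 3: (1a ^ 70) ^ 53 = 6a ^ 53 = 39
byte 4: (6b ^ 0b) ^ 41 = 60 ^ 41 = 21
byte 5: (60 ^ 34) ^ 47 = 54 ^ 47 = 13
byte 6: (3f ^ 08) ^ 45 = 37 ^ 45 = 72
byte 7: (31 ^ 86) ^ 20 = b7 ^ 20 = 97
byte 8: (68 ^ 9a) ^ 61 = f2 ^ 61 = 93
byte 9: (f4 ^ c8) ^ 67 = 3c ^ 67 = 5b
byte 10: (23 ^ 60) ^ 65 = 43 ^ 65 = 26
byte 11: (f8 ^ 87) ^ 6e = 7f ^ 6e = 11
byte 12: (93 ^ 4c) ^ 74 = df ^ 74 = ab

e63b053921137297935b2611ab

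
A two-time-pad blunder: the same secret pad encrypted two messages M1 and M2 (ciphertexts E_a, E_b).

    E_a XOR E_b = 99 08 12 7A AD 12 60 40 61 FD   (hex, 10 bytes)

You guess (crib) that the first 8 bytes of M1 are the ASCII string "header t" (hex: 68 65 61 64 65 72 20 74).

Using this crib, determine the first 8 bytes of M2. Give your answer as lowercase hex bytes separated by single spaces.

f1 6d 73 1e c8 60 40 34

Since E_a ⊕ E_b = M1 ⊕ M2, XORing with the guessed M1 bytes yields the corresponding M2 bytes: M2 = (E_a ⊕ E_b) ⊕ M1.
byte 0: 99 ⊕ 68 = f1
byte 1: 08 ⊕ 65 = 6d
byte 2: 12 ⊕ 61 = 73
byte 3: 7a ⊕ 64 = 1e
byte 4: ad ⊕ 65 = c8
byte 5: 12 ⊕ 72 = 60
byte 6: 60 ⊕ 20 = 40
byte 7: 40 ⊕ 74 = 34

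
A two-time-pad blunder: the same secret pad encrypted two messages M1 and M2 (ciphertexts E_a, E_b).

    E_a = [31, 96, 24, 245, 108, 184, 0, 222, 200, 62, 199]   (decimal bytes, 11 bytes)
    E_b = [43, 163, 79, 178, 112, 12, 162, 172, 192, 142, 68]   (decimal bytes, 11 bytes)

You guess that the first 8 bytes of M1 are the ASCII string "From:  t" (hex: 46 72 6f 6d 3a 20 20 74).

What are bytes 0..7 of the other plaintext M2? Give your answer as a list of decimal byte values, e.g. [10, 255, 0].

First, E_a ⊕ E_b = (M1 ⊕ K) ⊕ (M2 ⊕ K) = M1 ⊕ M2, so the key drops out. Then M2 = (M1 ⊕ M2) ⊕ M1 over the first 8 bytes.
byte 0: (1f XOR 2b) XOR 46 = 34 XOR 46 = 72
byte 1: (60 XOR a3) XOR 72 = c3 XOR 72 = b1
byte 2: (18 XOR 4f) XOR 6f = 57 XOR 6f = 38
byte 3: (f5 XOR b2) XOR 6d = 47 XOR 6d = 2a
byte 4: (6c XOR 70) XOR 3a = 1c XOR 3a = 26
byte 5: (b8 XOR 0c) XOR 20 = b4 XOR 20 = 94
byte 6: (00 XOR a2) XOR 20 = a2 XOR 20 = 82
byte 7: (de XOR ac) XOR 74 = 72 XOR 74 = 06

[114, 177, 56, 42, 38, 148, 130, 6]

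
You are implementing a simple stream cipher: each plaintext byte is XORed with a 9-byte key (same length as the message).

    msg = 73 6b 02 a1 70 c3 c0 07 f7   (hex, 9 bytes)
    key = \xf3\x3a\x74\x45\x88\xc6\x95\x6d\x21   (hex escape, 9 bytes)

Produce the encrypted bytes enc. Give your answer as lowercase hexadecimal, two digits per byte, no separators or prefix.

byte 0: 73 xor f3 = 80
byte 1: 6b xor 3a = 51
byte 2: 02 xor 74 = 76
byte 3: a1 xor 45 = e4
byte 4: 70 xor 88 = f8
byte 5: c3 xor c6 = 05
byte 6: c0 xor 95 = 55
byte 7: 07 xor 6d = 6a
byte 8: f7 xor 21 = d6

805176e4f805556ad6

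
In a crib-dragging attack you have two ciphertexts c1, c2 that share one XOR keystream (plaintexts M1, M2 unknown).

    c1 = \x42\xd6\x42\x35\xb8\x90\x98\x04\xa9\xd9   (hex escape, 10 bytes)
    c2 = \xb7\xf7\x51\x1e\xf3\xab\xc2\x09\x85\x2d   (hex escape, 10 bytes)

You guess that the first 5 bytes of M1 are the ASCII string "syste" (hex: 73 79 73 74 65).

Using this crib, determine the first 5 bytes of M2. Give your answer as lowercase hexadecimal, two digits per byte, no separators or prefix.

8658605f2e

First, c1 ⊕ c2 = (M1 ⊕ K) ⊕ (M2 ⊕ K) = M1 ⊕ M2, so the key drops out. Then M2 = (M1 ⊕ M2) ⊕ M1 over the first 5 bytes.
byte 0: (42 ^ b7) ^ 73 = f5 ^ 73 = 86
byte 1: (d6 ^ f7) ^ 79 = 21 ^ 79 = 58
byte 2: (42 ^ 51) ^ 73 = 13 ^ 73 = 60
byte 3: (35 ^ 1e) ^ 74 = 2b ^ 74 = 5f
byte 4: (b8 ^ f3) ^ 65 = 4b ^ 65 = 2e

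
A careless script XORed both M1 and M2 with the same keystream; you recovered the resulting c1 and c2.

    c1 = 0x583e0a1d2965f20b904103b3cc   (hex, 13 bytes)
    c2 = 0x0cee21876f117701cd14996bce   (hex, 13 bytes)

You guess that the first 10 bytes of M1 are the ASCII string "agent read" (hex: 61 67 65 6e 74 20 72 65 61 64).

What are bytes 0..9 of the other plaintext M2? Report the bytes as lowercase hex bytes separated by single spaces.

First, c1 ⊕ c2 = (M1 ⊕ K) ⊕ (M2 ⊕ K) = M1 ⊕ M2, so the key drops out. Then M2 = (M1 ⊕ M2) ⊕ M1 over the first 10 bytes.
byte 0: (58 xor 0c) xor 61 = 54 xor 61 = 35
byte 1: (3e xor ee) xor 67 = d0 xor 67 = b7
byte 2: (0a xor 21) xor 65 = 2b xor 65 = 4e
byte 3: (1d xor 87) xor 6e = 9a xor 6e = f4
byte 4: (29 xor 6f) xor 74 = 46 xor 74 = 32
byte 5: (65 xor 11) xor 20 = 74 xor 20 = 54
byte 6: (f2 xor 77) xor 72 = 85 xor 72 = f7
byte 7: (0b xor 01) xor 65 = 0a xor 65 = 6f
byte 8: (90 xor cd) xor 61 = 5d xor 61 = 3c
byte 9: (41 xor 14) xor 64 = 55 xor 64 = 31

35 b7 4e f4 32 54 f7 6f 3c 31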